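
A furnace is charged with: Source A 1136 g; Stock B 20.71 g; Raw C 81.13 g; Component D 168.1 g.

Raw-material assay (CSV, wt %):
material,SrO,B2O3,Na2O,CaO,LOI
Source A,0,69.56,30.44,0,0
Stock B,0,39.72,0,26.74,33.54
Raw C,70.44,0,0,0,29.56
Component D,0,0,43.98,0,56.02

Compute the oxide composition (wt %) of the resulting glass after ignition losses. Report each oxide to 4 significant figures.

Glass mass = 1281 g (batch 1406 − LOI 125.1).
Composition: SrO 4.462%, B2O3 62.34%, Na2O 32.77%, CaO 0.4324%

Mid-chain values appear rounded to 4 significant digits as written; all arithmetic maintains full float precision at all times. A single rounding finalizes every reported result. Derived quantities (the four compositions, ignition loss, yield, the totals, net glass mass) are recomputed using the weight values on 1281 g of glass at full float precision, exactly as printed in the problem or answer text.
Per-oxide mass from batch:
  SrO: 81.13·0.7044 = 57.15 g
  B2O3: 1136·0.6956 + 20.71·0.3972 = 798.4 g
  Na2O: 1136·0.3044 + 168.1·0.4398 = 419.7 g
  CaO: 20.71·0.2674 = 5.538 g
LOI: 20.71·0.3354 + 81.13·0.2956 + 168.1·0.5602 = 125.1 g
Glass mass = batch − LOI = 1406 − 125.1 = 1281 g (equal to the oxide-mass sum)
wt % = 100 × oxide mass / glass mass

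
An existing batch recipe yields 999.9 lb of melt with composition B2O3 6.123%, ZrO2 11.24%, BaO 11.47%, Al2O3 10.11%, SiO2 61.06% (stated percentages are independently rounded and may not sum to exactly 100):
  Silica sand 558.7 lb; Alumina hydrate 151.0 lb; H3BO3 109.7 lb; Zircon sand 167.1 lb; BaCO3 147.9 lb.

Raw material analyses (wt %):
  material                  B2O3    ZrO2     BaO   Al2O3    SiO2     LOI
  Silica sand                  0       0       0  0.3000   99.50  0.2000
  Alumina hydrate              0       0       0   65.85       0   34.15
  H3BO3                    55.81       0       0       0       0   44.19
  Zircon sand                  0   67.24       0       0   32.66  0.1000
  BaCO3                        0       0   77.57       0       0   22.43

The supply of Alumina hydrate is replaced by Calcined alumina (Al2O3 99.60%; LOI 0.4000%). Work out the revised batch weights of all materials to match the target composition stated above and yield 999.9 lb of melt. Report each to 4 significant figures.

Working values appear (rounded to four significant digits) across the worked steps; all arithmetic keeps full float precision in every operation — each reported number receives exactly one rounding — all derived quantities, which include the five compositions, ignition loss, yield, the totals, net glass mass, are re-derived in full float precision, as written in the problem or the answer, using the weight values on 999.9 lb of glass.
Target oxide masses per 999.9 lb melt:
  B2O3: 6.123% × 999.9 = 61.22 lb
  ZrO2: 11.24% × 999.9 = 112.4 lb
  BaO: 11.47% × 999.9 = 114.7 lb
  Al2O3: 10.11% × 999.9 = 101.1 lb
  SiO2: 61.06% × 999.9 = 610.5 lb
Per-oxide balance check on the weights just shown, against the basis in use (each sum matches its target mass net of answer rounding effects):
  B2O3: 109.7·0.5581 = 61.22 lb (target 61.22 lb)
  ZrO2: 167.1·0.6724 = 112.4 lb (target 112.4 lb)
  BaO: 147.9·0.7757 = 114.7 lb (target 114.7 lb)
  Al2O3: 558.7·0.003000 + 99.81·0.9960 = 101.1 lb (target 101.1 lb)
  SiO2: 558.7·0.9950 + 167.1·0.3266 = 610.5 lb (target 610.5 lb)
Consistency of the glass mass: the batch minus its LOI: 999.9 lb (the targets, summed, come to 999.9 lb; against the stated basis, 999.9 lb — any gap is answer rounding).
Summing the batch: Σ batch = 1083 lb; LOI removed, Σ of batch·LOI: 83.33 lb; yield, glass over the total, = 92.31%.

Revised batch per 999.9 lb melt:
  Silica sand: 558.7 lb
  Calcined alumina: 99.81 lb
  H3BO3: 109.7 lb
  Zircon sand: 167.1 lb
  BaCO3: 147.9 lb
Total batch = 1083 lb; LOI loss = 83.33 lb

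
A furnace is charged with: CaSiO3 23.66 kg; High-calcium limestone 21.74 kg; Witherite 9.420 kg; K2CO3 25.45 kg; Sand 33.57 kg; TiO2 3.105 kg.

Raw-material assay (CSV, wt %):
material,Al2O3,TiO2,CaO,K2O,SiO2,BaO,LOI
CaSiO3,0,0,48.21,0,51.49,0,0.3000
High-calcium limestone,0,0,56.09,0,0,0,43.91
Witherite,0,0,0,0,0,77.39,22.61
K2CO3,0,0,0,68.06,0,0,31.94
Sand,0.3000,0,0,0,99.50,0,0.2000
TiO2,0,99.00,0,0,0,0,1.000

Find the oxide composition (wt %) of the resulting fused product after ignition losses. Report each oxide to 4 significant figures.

Glass mass = 96.97 kg (batch 116.9 − LOI 19.97).
Composition: Al2O3 0.1039%, TiO2 3.170%, CaO 24.34%, K2O 17.86%, SiO2 47.01%, BaO 7.518%

Values along the way are shown, rounded to 4 significant figures, at each printed step. The whole derivation runs at full precision end to end — each reported number includes exactly one rounding — the derived quantities are recomputed in full float precision (totals, the six compositions, glass mass, LOI, yield) starting from the weights at 96.97 kg of glass exactly as shown in either problem or answer.
Mass of each oxide from the mix:
  Al2O3: 33.57·0.003000 = 0.1007 kg
  TiO2: 3.105·0.9900 = 3.074 kg
  CaO: 23.66·0.4821 + 21.74·0.5609 = 23.60 kg
  K2O: 25.45·0.6806 = 17.32 kg
  SiO2: 23.66·0.5149 + 33.57·0.9950 = 45.58 kg
  BaO: 9.420·0.7739 = 7.290 kg
LOI: 23.66·0.003000 + 21.74·0.4391 + 9.420·0.2261 + 25.45·0.3194 + 33.57·0.002000 + 3.105·0.01000 = 19.97 kg
Resulting glass, batch − LOI: 116.9 − 19.97 = 96.97 kg (= Σ oxide masses)
percent share: oxide ÷ glass, ×100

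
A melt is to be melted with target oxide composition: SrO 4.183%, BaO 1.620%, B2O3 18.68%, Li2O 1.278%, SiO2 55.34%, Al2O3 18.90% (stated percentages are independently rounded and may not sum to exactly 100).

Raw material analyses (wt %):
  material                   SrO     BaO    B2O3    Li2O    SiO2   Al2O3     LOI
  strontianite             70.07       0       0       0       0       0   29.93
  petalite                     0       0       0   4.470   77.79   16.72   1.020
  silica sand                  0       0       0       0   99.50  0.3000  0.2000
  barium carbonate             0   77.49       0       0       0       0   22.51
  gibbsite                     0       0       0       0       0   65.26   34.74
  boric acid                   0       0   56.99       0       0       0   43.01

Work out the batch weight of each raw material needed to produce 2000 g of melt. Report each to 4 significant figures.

Intermediates appear (rounded to four significant figures) between the steps; the whole derivation runs at full float precision at every stage; a single rounding yields every reported result. The derived quantities (the yield, glass mass, LOI, totals, six oxide percentages) are computed using the weight values on 2000 g of glass at full precision, exactly as printed in either problem or answer.
Oxide-by-oxide targets in 2000 g melt:
  SrO: 4.183% × 2000 = 83.66 g
  BaO: 1.620% × 2000 = 32.40 g
  B2O3: 18.68% × 2000 = 373.6 g
  Li2O: 1.278% × 2000 = 25.56 g
  SiO2: 55.34% × 2000 = 1107 g
  Al2O3: 18.90% × 2000 = 378.0 g
Oxide-by-oxide audit with the batch weights as given, against the basis in use (oxide sums agree with the targets exact up to rounding of places):
  SrO: 119.4·0.7007 = 83.66 g (target 83.66 g)
  BaO: 41.81·0.7749 = 32.40 g (target 32.40 g)
  B2O3: 655.6·0.5699 = 373.6 g (target 373.6 g)
  Li2O: 571.8·0.04470 = 25.56 g (target 25.56 g)
  SiO2: 571.8·0.7779 + 665.3·0.9950 = 1107 g (target 1107 g)
  Al2O3: 571.8·0.1672 + 665.3·0.003000 + 429.7·0.6526 = 378.0 g (target 378.0 g)
Glass-mass bookkeeping: batch total minus LOI = 2000 g (targets for the oxides total 2000 g; basis as stated: 2000 g — any gap is answer rounding).
Batch grand total — Σ batch = 2484 g; LOI removed, Σ of batch·LOI: 483.6 g; yield, glass over the total, = 80.53%.

Batch per 2000 g melt:
  strontianite: 119.4 g
  petalite: 571.8 g
  silica sand: 665.3 g
  barium carbonate: 41.81 g
  gibbsite: 429.7 g
  boric acid: 655.6 g
Total batch = 2484 g; LOI loss = 483.6 g; yield = 80.53%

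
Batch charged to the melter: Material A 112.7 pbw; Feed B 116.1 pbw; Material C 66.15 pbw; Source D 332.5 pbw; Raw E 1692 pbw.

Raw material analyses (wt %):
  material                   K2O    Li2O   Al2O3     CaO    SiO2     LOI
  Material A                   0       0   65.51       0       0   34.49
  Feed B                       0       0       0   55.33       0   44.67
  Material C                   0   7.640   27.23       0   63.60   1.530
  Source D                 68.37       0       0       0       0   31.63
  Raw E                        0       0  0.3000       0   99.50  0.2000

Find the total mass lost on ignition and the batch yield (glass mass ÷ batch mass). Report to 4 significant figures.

The working math keeps full precision from first step to last — intermediates appear, rounded to 4 significant figures, in the printout — each reported result takes exactly one rounding; derived quantities are rebuilt starting from the weights on 2119 pbw of glass at exact precision (LOI, yield, five oxide percentages, glass mass, totals) precisely as stated by the problem or the answer.
Each material's LOI contribution:
  Material A: 112.7 × 0.3449 = 38.87 pbw
  Feed B: 116.1 × 0.4467 = 51.86 pbw
  Material C: 66.15 × 0.01530 = 1.012 pbw
  Source D: 332.5 × 0.3163 = 105.2 pbw
  Raw E: 1692 × 0.002000 = 3.384 pbw
Total LOI = 200.3 pbw
Glass = batch − LOI = 2319 − 200.3 = 2119 pbw

LOI loss = 200.3 pbw; glass = 2119 pbw; yield = 91.36%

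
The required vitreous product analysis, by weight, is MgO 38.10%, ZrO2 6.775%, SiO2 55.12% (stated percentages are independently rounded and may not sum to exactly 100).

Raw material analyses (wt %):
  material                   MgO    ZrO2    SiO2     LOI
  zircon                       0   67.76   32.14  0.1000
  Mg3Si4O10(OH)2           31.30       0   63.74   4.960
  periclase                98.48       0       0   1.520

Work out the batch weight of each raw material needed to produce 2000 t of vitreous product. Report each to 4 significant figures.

Batch per 2000 t vitreous product:
  zircon: 200.0 t
  Mg3Si4O10(OH)2: 1629 t
  periclase: 256.1 t
Total batch = 2085 t; LOI loss = 84.89 t; yield = 95.93%

In-progress results are shown rounded to 4 significant digits. The whole derivation maintains full float precision from start to finish. Each reported result includes exactly one rounding. Derived quantities, which include LOI, yield, three oxide percentages, glass mass, totals, are re-derived at exact precision, exactly as shown in question or answer, from the batch weights for 2000 t of glass.
Oxide mass targets, per 2000 t vitreous product:
  MgO: 38.10% × 2000 = 762.0 t
  ZrO2: 6.775% × 2000 = 135.5 t
  SiO2: 55.12% × 2000 = 1102 t
A balance pass over the oxides, applying the batch weights above, per the basis as stated (sum by sum, the targets are met inside rounding margins):
  MgO: 1629·0.3130 + 256.1·0.9848 = 762.1 t (target 762.0 t)
  ZrO2: 200.0·0.6776 = 135.5 t (target 135.5 t)
  SiO2: 200.0·0.3214 + 1629·0.6374 = 1103 t (target 1102 t)
Consistency of the glass mass: Σ batch − LOI loss = 2000 t (the Σ of target masses is 2000 t; with the basis standing at 2000 t — a pure rounding effect).
Whole-batch sum: Σ batch = 2085 t; ignition loss, Σ(batch × LOI) = 84.89 t; yield: glass divided by total = 95.93%.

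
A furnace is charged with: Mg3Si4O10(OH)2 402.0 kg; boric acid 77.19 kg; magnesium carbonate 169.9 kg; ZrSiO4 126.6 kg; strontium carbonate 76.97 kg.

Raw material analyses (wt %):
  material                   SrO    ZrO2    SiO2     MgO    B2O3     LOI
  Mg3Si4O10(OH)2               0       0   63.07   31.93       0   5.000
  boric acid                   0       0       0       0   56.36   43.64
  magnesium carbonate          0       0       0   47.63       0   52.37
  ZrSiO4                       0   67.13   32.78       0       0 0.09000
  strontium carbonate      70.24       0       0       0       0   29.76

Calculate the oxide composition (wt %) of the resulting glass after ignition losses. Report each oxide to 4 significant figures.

Glass mass = 686.9 kg (batch 852.7 − LOI 165.8).
Composition: SrO 7.871%, ZrO2 12.37%, SiO2 42.95%, MgO 30.47%, B2O3 6.334%

All arithmetic carries exact precision at all times. The intermediate values are rounded off to 4 significant digits wherever printed — exactly one rounding goes into every reported value — all derived quantities are rebuilt starting from the weights per 686.9 kg of glass in exact precision (glass mass, the five compositions, totals, ignition loss, the yield) as written in question or answer.
Mass of each oxide from the mix:
  SrO: 76.97·0.7024 = 54.06 kg
  ZrO2: 126.6·0.6713 = 84.99 kg
  SiO2: 402.0·0.6307 + 126.6·0.3278 = 295.0 kg
  MgO: 402.0·0.3193 + 169.9·0.4763 = 209.3 kg
  B2O3: 77.19·0.5636 = 43.50 kg
LOI: 402.0·0.05000 + 77.19·0.4364 + 169.9·0.5237 + 126.6·9.000e-04 + 76.97·0.2976 = 165.8 kg
Glass mass = batch − LOI = 852.7 − 165.8 = 686.9 kg (= Σ oxide masses)
percent share: oxide ÷ glass, ×100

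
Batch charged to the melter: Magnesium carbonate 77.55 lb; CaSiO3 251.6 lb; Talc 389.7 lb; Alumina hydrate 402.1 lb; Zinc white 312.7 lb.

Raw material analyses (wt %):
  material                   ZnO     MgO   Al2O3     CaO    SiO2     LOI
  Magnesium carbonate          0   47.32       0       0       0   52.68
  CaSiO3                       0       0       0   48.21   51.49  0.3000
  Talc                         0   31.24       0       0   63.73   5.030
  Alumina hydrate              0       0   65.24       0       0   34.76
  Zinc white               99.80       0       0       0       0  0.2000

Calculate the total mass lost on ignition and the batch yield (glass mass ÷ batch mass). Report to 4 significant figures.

LOI loss = 201.6 lb; glass = 1232 lb; yield = 85.94%

Mid-chain values are printed rounded off to 4 significant digits between the steps — the working math keeps exact precision in all steps. A single rounding finalizes each reported number. All derived quantities (the five compositions, totals, ignition loss, yield, net glass mass) are computed from the weighed amounts at 1232 lb of glass at full precision, exactly as shown in question or answer.
Each material's LOI contribution:
  Magnesium carbonate: 77.55 × 0.5268 = 40.85 lb
  CaSiO3: 251.6 × 0.003000 = 0.7548 lb
  Talc: 389.7 × 0.05030 = 19.60 lb
  Alumina hydrate: 402.1 × 0.3476 = 139.8 lb
  Zinc white: 312.7 × 0.002000 = 0.6254 lb
Total LOI = 201.6 lb
Glass = batch − LOI = 1434 − 201.6 = 1232 lb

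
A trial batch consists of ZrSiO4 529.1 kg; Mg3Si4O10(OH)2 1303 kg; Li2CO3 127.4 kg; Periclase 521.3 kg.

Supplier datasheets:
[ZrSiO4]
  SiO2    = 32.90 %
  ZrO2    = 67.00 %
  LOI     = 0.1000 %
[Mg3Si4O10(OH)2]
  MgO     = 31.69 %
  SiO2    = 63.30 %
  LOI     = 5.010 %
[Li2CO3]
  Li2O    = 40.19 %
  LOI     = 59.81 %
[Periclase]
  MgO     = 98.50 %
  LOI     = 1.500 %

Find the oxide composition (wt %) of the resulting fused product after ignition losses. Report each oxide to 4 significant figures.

Mid-chain values are displayed with 4-significant-digit rounding in the working. The working math keeps exact precision in all steps; every reported number is rounded once only; the derived quantities, including the totals, net glass mass, the yield, four oxide percentages, LOI, are recomputed starting from the weights at 2331 kg of glass in full precision as given in question or answer.
Delivered oxide masses:
  Li2O: 127.4·0.4019 = 51.20 kg
  MgO: 1303·0.3169 + 521.3·0.9850 = 926.4 kg
  SiO2: 529.1·0.3290 + 1303·0.6330 = 998.9 kg
  ZrO2: 529.1·0.6700 = 354.5 kg
LOI: 529.1·0.001000 + 1303·0.05010 + 127.4·0.5981 + 521.3·0.01500 = 149.8 kg
Resulting glass, batch − LOI: 2481 − 149.8 = 2331 kg (matching Σ of the oxides)
each wt % is 100 × oxide ÷ glass

Glass mass = 2331 kg (batch 2481 − LOI 149.8).
Composition: Li2O 2.197%, MgO 39.74%, SiO2 42.85%, ZrO2 15.21%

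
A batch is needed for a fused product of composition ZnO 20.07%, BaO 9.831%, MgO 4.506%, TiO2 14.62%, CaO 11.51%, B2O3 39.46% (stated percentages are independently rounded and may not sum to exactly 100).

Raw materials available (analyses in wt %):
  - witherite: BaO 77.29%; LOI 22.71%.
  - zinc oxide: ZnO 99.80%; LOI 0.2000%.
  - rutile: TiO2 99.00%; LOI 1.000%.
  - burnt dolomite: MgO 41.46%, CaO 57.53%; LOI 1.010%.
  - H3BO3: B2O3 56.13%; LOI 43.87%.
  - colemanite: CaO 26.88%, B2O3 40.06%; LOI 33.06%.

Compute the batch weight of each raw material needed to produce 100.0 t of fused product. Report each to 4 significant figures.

Batch per 100.0 t fused product:
  witherite: 12.72 t
  zinc oxide: 20.11 t
  rutile: 14.77 t
  burnt dolomite: 10.87 t
  H3BO3: 56.34 t
  colemanite: 19.56 t
Total batch = 134.4 t; LOI loss = 34.37 t; yield = 74.42%

Values along the way appear rounded off to 4 significant digits in the printout. The working math keeps full precision at all times; a single rounding yields every reported figure; the derived quantities (six oxide percentages, glass mass, ignition loss, yield, totals) are rebuilt at full precision from the weighed amounts per 100.0 t of glass as quoted within problem or answer.
Per-oxide target masses for 100.0 t fused product:
  ZnO: 20.07% × 100.0 = 20.07 t
  BaO: 9.831% × 100.0 = 9.831 t
  MgO: 4.506% × 100.0 = 4.506 t
  TiO2: 14.62% × 100.0 = 14.62 t
  CaO: 11.51% × 100.0 = 11.51 t
  B2O3: 39.46% × 100.0 = 39.46 t
Sums-versus-targets review applying the batch weights above, against the basis in use (oxide sums agree with the targets up to rounding of the answer):
  ZnO: 20.11·0.9980 = 20.07 t (target 20.07 t)
  BaO: 12.72·0.7729 = 9.831 t (target 9.831 t)
  MgO: 10.87·0.4146 = 4.507 t (target 4.506 t)
  TiO2: 14.77·0.9900 = 14.62 t (target 14.62 t)
  CaO: 10.87·0.5753 + 19.56·0.2688 = 11.51 t (target 11.51 t)
  B2O3: 56.34·0.5613 + 19.56·0.4006 = 39.46 t (target 39.46 t)
Consistency of the glass mass: whole batch net of LOI = 100.0 t (summing oxide targets gives 100.0 t; with the basis standing at 100.0 t — gaps are rounding artifacts).
Batch grand total — Σ batch = 134.4 t; loss to ignition Σ batch·LOI = 34.37 t; yield: glass divided by total = 74.42%.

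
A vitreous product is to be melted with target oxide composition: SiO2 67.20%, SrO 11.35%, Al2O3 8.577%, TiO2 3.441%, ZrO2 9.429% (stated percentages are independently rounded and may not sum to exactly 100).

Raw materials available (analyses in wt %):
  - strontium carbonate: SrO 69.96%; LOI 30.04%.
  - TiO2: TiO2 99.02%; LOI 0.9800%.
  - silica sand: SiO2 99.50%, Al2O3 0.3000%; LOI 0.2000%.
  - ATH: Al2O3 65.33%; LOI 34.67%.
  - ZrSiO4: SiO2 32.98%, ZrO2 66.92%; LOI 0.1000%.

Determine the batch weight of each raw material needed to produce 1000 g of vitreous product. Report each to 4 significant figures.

Working values are displayed, rounded to four significant digits, in the printout. Each numeric step carries full precision from first step to last. Every reported figure carries a single rounding. All derived quantities, including ignition loss, net glass mass, the yield, five oxide percentages, totals, are re-derived from the batch weights per 1000 g of glass at full precision, precisely as stated by problem or answer.
The oxide mass targets at 1000 g vitreous product:
  SiO2: 67.20% × 1000 = 672.0 g
  SrO: 11.35% × 1000 = 113.5 g
  Al2O3: 8.577% × 1000 = 85.77 g
  TiO2: 3.441% × 1000 = 34.41 g
  ZrO2: 9.429% × 1000 = 94.29 g
Per-oxide balance check working from each reported weight, per the basis as stated (sum by sum, the targets are met given rounding of the digits):
  SiO2: 628.7·0.9950 + 140.9·0.3298 = 672.0 g (target 672.0 g)
  SrO: 162.2·0.6996 = 113.5 g (target 113.5 g)
  Al2O3: 628.7·0.003000 + 128.4·0.6533 = 85.77 g (target 85.77 g)
  TiO2: 34.75·0.9902 = 34.41 g (target 34.41 g)
  ZrO2: 140.9·0.6692 = 94.29 g (target 94.29 g)
Glass-mass bookkeeping: total batch − LOI = 1000 g (the targets, summed, come to 1000 g; the stated basis being 1000 g — any gap is answer rounding).
Summing the batch: Σ batch = 1095 g; the LOI term Σ batch·LOI equals 94.98 g; the yield ratio, glass ÷ batch: 91.33%.

Batch per 1000 g vitreous product:
  strontium carbonate: 162.2 g
  TiO2: 34.75 g
  silica sand: 628.7 g
  ATH: 128.4 g
  ZrSiO4: 140.9 g
Total batch = 1095 g; LOI loss = 94.98 g; yield = 91.33%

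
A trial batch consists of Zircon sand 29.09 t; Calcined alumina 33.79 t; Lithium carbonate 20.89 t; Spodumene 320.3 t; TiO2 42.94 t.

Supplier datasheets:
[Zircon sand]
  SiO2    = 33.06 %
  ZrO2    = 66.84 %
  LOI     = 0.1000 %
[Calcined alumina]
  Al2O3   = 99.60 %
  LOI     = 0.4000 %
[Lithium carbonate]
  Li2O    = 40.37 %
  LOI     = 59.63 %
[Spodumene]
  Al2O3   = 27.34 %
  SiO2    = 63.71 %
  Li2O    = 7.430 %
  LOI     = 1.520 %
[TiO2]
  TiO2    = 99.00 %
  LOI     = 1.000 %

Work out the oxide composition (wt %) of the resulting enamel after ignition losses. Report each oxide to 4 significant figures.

All arithmetic carries full float precision in every operation; intermediates are displayed (rounded to 4 significant figures) alongside each step — each reported figure receives exactly one rounding — the derived quantities are carried starting from the weights for 429.1 t of glass in full float precision (glass mass, LOI, totals, the five compositions, the yield), exactly as printed in the problem or answer text.
Oxide masses out of the charge:
  Al2O3: 33.79·0.9960 + 320.3·0.2734 = 121.2 t
  TiO2: 42.94·0.9900 = 42.51 t
  SiO2: 29.09·0.3306 + 320.3·0.6371 = 213.7 t
  Li2O: 20.89·0.4037 + 320.3·0.07430 = 32.23 t
  ZrO2: 29.09·0.6684 = 19.44 t
LOI: 29.09·0.001000 + 33.79·0.004000 + 20.89·0.5963 + 320.3·0.01520 + 42.94·0.01000 = 17.92 t
Glass mass = batch − LOI = 447.0 − 17.92 = 429.1 t (= the summed oxide contributions)
wt % = 100 × oxide mass / glass mass

Glass mass = 429.1 t (batch 447.0 − LOI 17.92).
Composition: Al2O3 28.25%, TiO2 9.907%, SiO2 49.80%, Li2O 7.512%, ZrO2 4.531%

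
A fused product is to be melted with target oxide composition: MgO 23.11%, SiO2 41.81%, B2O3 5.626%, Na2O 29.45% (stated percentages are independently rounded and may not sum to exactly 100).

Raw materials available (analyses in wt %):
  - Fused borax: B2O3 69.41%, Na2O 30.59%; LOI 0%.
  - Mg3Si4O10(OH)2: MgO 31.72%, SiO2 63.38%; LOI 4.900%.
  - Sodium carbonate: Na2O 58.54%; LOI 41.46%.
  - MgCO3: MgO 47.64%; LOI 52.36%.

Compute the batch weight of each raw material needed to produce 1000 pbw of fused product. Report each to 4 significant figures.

Intermediates are printed rounded to four significant digits within the worked lines; the working math maintains full precision all the way through — a single rounding produces every reported result; the derived quantities, which include ignition loss, net glass mass, yield, the totals, four oxide percentages, are computed in exact precision, as written in the question or the answer, from the weighed amounts at 1000 pbw of glass.
Target oxide masses per 1000 pbw fused product:
  MgO: 23.11% × 1000 = 231.1 pbw
  SiO2: 41.81% × 1000 = 418.1 pbw
  B2O3: 5.626% × 1000 = 56.26 pbw
  Na2O: 29.45% × 1000 = 294.5 pbw
Mass-balance tally per oxide applying the batch weights above, per the basis as stated (sum by sum, the targets are met up to rounding of the answer):
  MgO: 659.7·0.3172 + 45.87·0.4764 = 231.1 pbw (target 231.1 pbw)
  SiO2: 659.7·0.6338 = 418.1 pbw (target 418.1 pbw)
  B2O3: 81.05·0.6941 = 56.26 pbw (target 56.26 pbw)
  Na2O: 81.05·0.3059 + 460.7·0.5854 = 294.5 pbw (target 294.5 pbw)
Glass-mass closure: whole batch net of LOI = 1000 pbw (per-oxide target masses sum to 1000 pbw; basis as stated: 1000 pbw — a pure rounding effect).
Adding the batch up: Σ batch = 1247 pbw; Σ batch·LOI gives LOI loss = 247.3 pbw; as yield: glass ÷ batch → 80.17%.

Batch per 1000 pbw fused product:
  Fused borax: 81.05 pbw
  Mg3Si4O10(OH)2: 659.7 pbw
  Sodium carbonate: 460.7 pbw
  MgCO3: 45.87 pbw
Total batch = 1247 pbw; LOI loss = 247.3 pbw; yield = 80.17%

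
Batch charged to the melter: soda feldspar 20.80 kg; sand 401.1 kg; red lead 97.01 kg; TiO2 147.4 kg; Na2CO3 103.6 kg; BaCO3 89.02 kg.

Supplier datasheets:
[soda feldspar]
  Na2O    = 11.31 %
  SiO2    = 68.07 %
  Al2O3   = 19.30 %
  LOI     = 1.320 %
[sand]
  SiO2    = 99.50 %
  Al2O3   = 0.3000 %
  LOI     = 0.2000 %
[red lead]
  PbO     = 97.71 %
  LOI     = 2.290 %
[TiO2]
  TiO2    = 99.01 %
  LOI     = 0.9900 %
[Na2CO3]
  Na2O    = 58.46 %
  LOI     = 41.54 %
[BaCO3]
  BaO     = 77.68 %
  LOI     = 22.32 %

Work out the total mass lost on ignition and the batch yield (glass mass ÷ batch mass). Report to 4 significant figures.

LOI loss = 67.66 kg; glass = 791.3 kg; yield = 92.12%

All arithmetic maintains full precision in all steps; the intermediate values are displayed, rounded to four significant digits, within the worked lines. A single rounding finalizes every reported figure — all derived quantities are rebuilt starting from the weights for 791.3 kg of glass at full float precision (glass mass, six oxide percentages, the yield, ignition loss, the totals) exactly as shown in the problem or the answer.
Per-material ignition loss:
  soda feldspar: 20.80 × 0.01320 = 0.2746 kg
  sand: 401.1 × 0.002000 = 0.8022 kg
  red lead: 97.01 × 0.02290 = 2.222 kg
  TiO2: 147.4 × 0.009900 = 1.459 kg
  Na2CO3: 103.6 × 0.4154 = 43.04 kg
  BaCO3: 89.02 × 0.2232 = 19.87 kg
Total LOI = 67.66 kg
Glass = batch − LOI = 858.9 − 67.66 = 791.3 kg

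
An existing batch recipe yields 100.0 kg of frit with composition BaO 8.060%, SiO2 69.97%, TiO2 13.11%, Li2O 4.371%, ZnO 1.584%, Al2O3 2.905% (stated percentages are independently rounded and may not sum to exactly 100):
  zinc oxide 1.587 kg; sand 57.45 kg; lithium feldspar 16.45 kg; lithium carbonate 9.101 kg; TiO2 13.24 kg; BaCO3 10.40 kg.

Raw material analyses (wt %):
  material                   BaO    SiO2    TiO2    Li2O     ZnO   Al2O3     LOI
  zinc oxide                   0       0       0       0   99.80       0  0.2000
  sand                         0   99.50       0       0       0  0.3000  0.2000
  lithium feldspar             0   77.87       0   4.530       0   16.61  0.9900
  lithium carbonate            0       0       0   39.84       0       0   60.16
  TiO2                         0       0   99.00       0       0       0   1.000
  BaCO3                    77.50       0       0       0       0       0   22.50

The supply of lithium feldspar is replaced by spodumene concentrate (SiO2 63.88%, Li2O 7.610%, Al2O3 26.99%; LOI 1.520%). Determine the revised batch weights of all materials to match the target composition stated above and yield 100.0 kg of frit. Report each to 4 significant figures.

In-progress results are shown, rounded to four significant figures, on the page. All internal work runs at full float precision at each step; every reported value takes exactly one rounding. Derived quantities are rebuilt starting from the weights for 100.0 kg of glass in full float precision (yield, the six compositions, LOI, glass mass, totals) as set out in question or answer.
Oxide mass targets, per 100.0 kg frit:
  BaO: 8.060% × 100.0 = 8.060 kg
  SiO2: 69.97% × 100.0 = 69.97 kg
  TiO2: 13.11% × 100.0 = 13.11 kg
  Li2O: 4.371% × 100.0 = 4.371 kg
  ZnO: 1.584% × 100.0 = 1.584 kg
  Al2O3: 2.905% × 100.0 = 2.905 kg
Verifying the oxide balance from the weights as reported, relative to the basis at hand (every target is met by its sum net of answer rounding effects):
  BaO: 10.40·0.7750 = 8.060 kg (target 8.060 kg)
  SiO2: 63.87·0.9950 + 10.05·0.6388 = 69.97 kg (target 69.97 kg)
  TiO2: 13.24·0.9900 = 13.11 kg (target 13.11 kg)
  Li2O: 10.05·0.07610 + 9.051·0.3984 = 4.371 kg (target 4.371 kg)
  ZnO: 1.587·0.9980 = 1.584 kg (target 1.584 kg)
  Al2O3: 63.87·0.003000 + 10.05·0.2699 = 2.904 kg (target 2.905 kg)
Auditing the glass mass value: total charge less LOI = 100.0 kg (oxide target masses add up to 100.0 kg; versus the stated basis of 100.0 kg — deltas are rounding alone).
Whole-batch sum: Σ batch = 108.2 kg; the LOI term Σ batch·LOI equals 8.201 kg; yield = glass ÷ total batch = 92.42%.

Revised batch per 100.0 kg frit:
  zinc oxide: 1.587 kg
  sand: 63.87 kg
  spodumene concentrate: 10.05 kg
  lithium carbonate: 9.051 kg
  TiO2: 13.24 kg
  BaCO3: 10.40 kg
Total batch = 108.2 kg; LOI loss = 8.201 kg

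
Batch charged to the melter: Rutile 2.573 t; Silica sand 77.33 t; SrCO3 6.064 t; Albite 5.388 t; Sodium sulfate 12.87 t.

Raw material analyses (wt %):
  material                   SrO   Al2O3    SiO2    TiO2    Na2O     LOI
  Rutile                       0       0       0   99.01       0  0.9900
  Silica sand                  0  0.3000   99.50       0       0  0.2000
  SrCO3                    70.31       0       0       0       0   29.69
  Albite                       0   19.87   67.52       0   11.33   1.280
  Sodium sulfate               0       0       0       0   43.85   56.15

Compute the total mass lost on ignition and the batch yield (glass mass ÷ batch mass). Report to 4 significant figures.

Values along the way are shown, rounded to 4 significant figures, in the printout; all internal work carries exact precision from first step to last. A single rounding produces every reported figure; all derived quantities, including the yield, LOI, net glass mass, totals, five oxide percentages, are recomputed using the weight values at 94.95 t of glass at full precision as written in the problem or the answer.
Ignition loss by material:
  Rutile: 2.573 × 0.009900 = 0.02547 t
  Silica sand: 77.33 × 0.002000 = 0.1547 t
  SrCO3: 6.064 × 0.2969 = 1.800 t
  Albite: 5.388 × 0.01280 = 0.06897 t
  Sodium sulfate: 12.87 × 0.5615 = 7.227 t
Total LOI = 9.276 t
Glass = batch − LOI = 104.2 − 9.276 = 94.95 t

LOI loss = 9.276 t; glass = 94.95 t; yield = 91.10%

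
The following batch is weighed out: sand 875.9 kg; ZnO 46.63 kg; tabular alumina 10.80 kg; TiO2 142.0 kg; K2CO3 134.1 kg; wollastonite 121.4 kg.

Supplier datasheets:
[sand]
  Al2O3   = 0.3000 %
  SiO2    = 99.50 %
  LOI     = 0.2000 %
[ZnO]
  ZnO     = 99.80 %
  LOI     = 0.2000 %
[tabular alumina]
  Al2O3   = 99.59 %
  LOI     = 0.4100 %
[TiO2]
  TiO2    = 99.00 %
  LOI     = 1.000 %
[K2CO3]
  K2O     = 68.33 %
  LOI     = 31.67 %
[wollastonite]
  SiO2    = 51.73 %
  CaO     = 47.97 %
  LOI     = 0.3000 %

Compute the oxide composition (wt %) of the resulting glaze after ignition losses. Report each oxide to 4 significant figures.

Glass mass = 1285 kg (batch 1331 − LOI 46.14).
Composition: ZnO 3.622%, Al2O3 1.042%, K2O 7.133%, TiO2 10.94%, SiO2 72.73%, CaO 4.533%

Values along the way appear rounded to four significant digits alongside each step; each numeric step keeps full float precision throughout. Exactly one rounding lands on every reported figure — all derived quantities are computed at full float precision (the yield, six oxide percentages, net glass mass, totals, ignition loss) from the weighed amounts for 1285 kg of glass exactly as printed in question or answer.
Per-oxide mass from batch:
  ZnO: 46.63·0.9980 = 46.54 kg
  Al2O3: 875.9·0.003000 + 10.80·0.9959 = 13.38 kg
  K2O: 134.1·0.6833 = 91.63 kg
  TiO2: 142.0·0.9900 = 140.6 kg
  SiO2: 875.9·0.9950 + 121.4·0.5173 = 934.3 kg
  CaO: 121.4·0.4797 = 58.24 kg
LOI: 875.9·0.002000 + 46.63·0.002000 + 10.80·0.004100 + 142.0·0.01000 + 134.1·0.3167 + 121.4·0.003000 = 46.14 kg
batch − LOI leaves glass = 1331 − 46.14 = 1285 kg (consistent with Σ oxide mass)
percent by weight: oxide/glass ×100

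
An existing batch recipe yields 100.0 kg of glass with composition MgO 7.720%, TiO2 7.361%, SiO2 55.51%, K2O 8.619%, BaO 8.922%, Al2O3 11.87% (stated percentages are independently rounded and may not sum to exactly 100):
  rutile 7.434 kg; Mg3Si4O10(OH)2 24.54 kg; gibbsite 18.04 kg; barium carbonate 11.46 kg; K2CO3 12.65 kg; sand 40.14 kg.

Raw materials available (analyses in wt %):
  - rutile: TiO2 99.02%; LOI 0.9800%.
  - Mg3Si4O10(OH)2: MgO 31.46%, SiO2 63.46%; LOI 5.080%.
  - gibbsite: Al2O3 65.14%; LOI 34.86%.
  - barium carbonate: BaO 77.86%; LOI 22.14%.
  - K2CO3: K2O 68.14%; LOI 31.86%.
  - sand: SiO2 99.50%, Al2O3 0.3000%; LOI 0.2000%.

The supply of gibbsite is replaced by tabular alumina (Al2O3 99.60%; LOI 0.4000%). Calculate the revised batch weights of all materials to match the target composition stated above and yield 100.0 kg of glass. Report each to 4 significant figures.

Rounding to 4 significant figures governs every working value as displayed — all internal work maintains full precision end to end; exactly one rounding is applied to every reported figure. All derived quantities, including glass mass, totals, the yield, ignition loss, six oxide percentages, are carried from the batch weights on 100.0 kg of glass at full precision, as they appear in the problem or the answer.
Target oxide masses per 100.0 kg glass:
  MgO: 7.720% × 100.0 = 7.720 kg
  TiO2: 7.361% × 100.0 = 7.361 kg
  SiO2: 55.51% × 100.0 = 55.51 kg
  K2O: 8.619% × 100.0 = 8.619 kg
  BaO: 8.922% × 100.0 = 8.922 kg
  Al2O3: 11.87% × 100.0 = 11.87 kg
Checking each oxide sum working from each reported weight, against the basis in use (sum by sum, the targets are met exact up to rounding of places):
  MgO: 24.54·0.3146 = 7.720 kg (target 7.720 kg)
  TiO2: 7.434·0.9902 = 7.361 kg (target 7.361 kg)
  SiO2: 24.54·0.6346 + 40.14·0.9950 = 55.51 kg (target 55.51 kg)
  K2O: 12.65·0.6814 = 8.620 kg (target 8.619 kg)
  BaO: 11.46·0.7786 = 8.923 kg (target 8.922 kg)
  Al2O3: 11.80·0.9960 + 40.14·0.003000 = 11.87 kg (target 11.87 kg)
Glass-mass closure: whole batch net of LOI = 100.0 kg (per-oxide target masses sum to 100.0 kg; stated basis 100.0 kg — any gap is answer rounding).
Adding the batch up: Σ batch = 108.0 kg; loss to ignition Σ batch·LOI = 8.014 kg; as yield: glass ÷ batch → 92.58%.

Revised batch per 100.0 kg glass:
  rutile: 7.434 kg
  Mg3Si4O10(OH)2: 24.54 kg
  tabular alumina: 11.80 kg
  barium carbonate: 11.46 kg
  K2CO3: 12.65 kg
  sand: 40.14 kg
Total batch = 108.0 kg; LOI loss = 8.014 kg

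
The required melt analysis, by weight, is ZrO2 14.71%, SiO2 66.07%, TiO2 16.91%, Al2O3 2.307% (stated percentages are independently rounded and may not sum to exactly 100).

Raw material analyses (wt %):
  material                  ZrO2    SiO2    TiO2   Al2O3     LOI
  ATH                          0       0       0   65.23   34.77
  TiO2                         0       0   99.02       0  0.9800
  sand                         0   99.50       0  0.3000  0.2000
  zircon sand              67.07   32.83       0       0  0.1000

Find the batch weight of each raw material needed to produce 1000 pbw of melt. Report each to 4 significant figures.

The working math runs at full float precision at all times — rounding to four significant digits extends to every intermediate as displayed. A single rounding finalizes each reported number — derived quantities are carried from the weighed amounts at 1000 pbw of glass at full float precision (the four compositions, yield, net glass mass, the totals, ignition loss) as written in question or answer.
Per-oxide target masses for 1000 pbw melt:
  ZrO2: 14.71% × 1000 = 147.1 pbw
  SiO2: 66.07% × 1000 = 660.7 pbw
  TiO2: 16.91% × 1000 = 169.1 pbw
  Al2O3: 2.307% × 1000 = 23.07 pbw
Sums-versus-targets review from the weights as reported, at the basis given (oxide sums agree with the targets modulo rounding of the values):
  ZrO2: 219.3·0.6707 = 147.1 pbw (target 147.1 pbw)
  SiO2: 591.7·0.9950 + 219.3·0.3283 = 660.7 pbw (target 660.7 pbw)
  TiO2: 170.8·0.9902 = 169.1 pbw (target 169.1 pbw)
  Al2O3: 32.65·0.6523 + 591.7·0.003000 = 23.07 pbw (target 23.07 pbw)
Glass mass check: net batch after ignition = 1000 pbw (targets for the oxides total 1000 pbw; versus the stated basis of 1000 pbw — deltas are rounding alone).
Whole-batch sum: Σ batch = 1014 pbw; the LOI term Σ batch·LOI equals 14.43 pbw; yield, glass over the total, = 98.58%.

Batch per 1000 pbw melt:
  ATH: 32.65 pbw
  TiO2: 170.8 pbw
  sand: 591.7 pbw
  zircon sand: 219.3 pbw
Total batch = 1014 pbw; LOI loss = 14.43 pbw; yield = 98.58%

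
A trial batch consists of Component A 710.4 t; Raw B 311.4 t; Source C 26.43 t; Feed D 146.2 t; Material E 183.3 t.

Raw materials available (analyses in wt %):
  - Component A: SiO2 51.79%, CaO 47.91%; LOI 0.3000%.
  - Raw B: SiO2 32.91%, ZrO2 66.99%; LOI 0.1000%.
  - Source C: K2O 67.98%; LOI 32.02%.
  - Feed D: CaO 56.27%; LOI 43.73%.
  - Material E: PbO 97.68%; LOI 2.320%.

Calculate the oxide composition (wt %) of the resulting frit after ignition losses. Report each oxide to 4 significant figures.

Each numeric step keeps exact precision through the solve — mid-chain values are printed rounded to four significant digits on the page. Exactly one rounding goes into each reported value. All derived quantities (the five compositions, yield, ignition loss, the totals, net glass mass) are recomputed at full precision using the weight values on 1299 t of glass, as they appear in the question or the answer.
What the batch supplies per oxide:
  SiO2: 710.4·0.5179 + 311.4·0.3291 = 470.4 t
  PbO: 183.3·0.9768 = 179.0 t
  CaO: 710.4·0.4791 + 146.2·0.5627 = 422.6 t
  K2O: 26.43·0.6798 = 17.97 t
  ZrO2: 311.4·0.6699 = 208.6 t
LOI: 710.4·0.003000 + 311.4·0.001000 + 26.43·0.3202 + 146.2·0.4373 + 183.3·0.02320 = 79.09 t
Resulting glass, batch − LOI: 1378 − 79.09 = 1299 t (= Σ oxide masses)
each oxide over glass, ×100, is wt %

Glass mass = 1299 t (batch 1378 − LOI 79.09).
Composition: SiO2 36.22%, PbO 13.79%, CaO 32.54%, K2O 1.384%, ZrO2 16.06%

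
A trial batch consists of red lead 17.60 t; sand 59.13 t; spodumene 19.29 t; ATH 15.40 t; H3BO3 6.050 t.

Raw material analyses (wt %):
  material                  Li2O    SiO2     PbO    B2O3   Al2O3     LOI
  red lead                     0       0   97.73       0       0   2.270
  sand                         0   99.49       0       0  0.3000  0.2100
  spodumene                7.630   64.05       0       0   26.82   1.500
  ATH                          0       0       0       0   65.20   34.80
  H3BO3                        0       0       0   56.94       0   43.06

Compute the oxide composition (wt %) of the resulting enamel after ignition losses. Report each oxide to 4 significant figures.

Glass mass = 108.7 t (batch 117.5 − LOI 8.777).
Composition: Li2O 1.354%, SiO2 65.49%, PbO 15.82%, B2O3 3.169%, Al2O3 14.16%

All arithmetic holds exact precision through every step — working values appear, with 4-significant-figure rounding, when written out — every reported number is rounded once only. The derived quantities (yield, five oxide percentages, the totals, glass mass, ignition loss) are recomputed in full float precision from the batch weights per 108.7 t of glass, as they appear in question or answer.
Per-oxide mass from batch:
  Li2O: 19.29·0.07630 = 1.472 t
  SiO2: 59.13·0.9949 + 19.29·0.6405 = 71.18 t
  PbO: 17.60·0.9773 = 17.20 t
  B2O3: 6.050·0.5694 = 3.445 t
  Al2O3: 59.13·0.003000 + 19.29·0.2682 + 15.40·0.6520 = 15.39 t
LOI: 17.60·0.02270 + 59.13·0.002100 + 19.29·0.01500 + 15.40·0.3480 + 6.050·0.4306 = 8.777 t
Glass = total batch minus LOI = 117.5 − 8.777 = 108.7 t (matching Σ of the oxides)
each wt % is 100 × oxide ÷ glass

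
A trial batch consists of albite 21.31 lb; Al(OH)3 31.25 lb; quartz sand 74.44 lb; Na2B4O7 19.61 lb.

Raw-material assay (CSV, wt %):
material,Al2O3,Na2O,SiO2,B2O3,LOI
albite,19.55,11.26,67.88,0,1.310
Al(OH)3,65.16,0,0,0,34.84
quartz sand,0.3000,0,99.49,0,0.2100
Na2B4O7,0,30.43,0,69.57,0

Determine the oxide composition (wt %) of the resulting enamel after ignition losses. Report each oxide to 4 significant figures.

Working values appear rounded off to 4 significant figures when written out — the working math holds full precision in every operation — each reported value is rounded exactly once — derived quantities (LOI, net glass mass, the totals, yield, the four compositions) are re-derived in full precision starting from the weights at 135.3 lb of glass as given in the problem or answer text.
Oxide masses out of the charge:
  Al2O3: 21.31·0.1955 + 31.25·0.6516 + 74.44·0.003000 = 24.75 lb
  Na2O: 21.31·0.1126 + 19.61·0.3043 = 8.367 lb
  SiO2: 21.31·0.6788 + 74.44·0.9949 = 88.53 lb
  B2O3: 19.61·0.6957 = 13.64 lb
LOI: 21.31·0.01310 + 31.25·0.3484 + 74.44·0.002100 = 11.32 lb
Resulting glass, batch − LOI: 146.6 − 11.32 = 135.3 lb (= the summed oxide contributions)
oxide / glass × 100 gives the wt %

Glass mass = 135.3 lb (batch 146.6 − LOI 11.32).
Composition: Al2O3 18.30%, Na2O 6.185%, SiO2 65.44%, B2O3 10.08%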